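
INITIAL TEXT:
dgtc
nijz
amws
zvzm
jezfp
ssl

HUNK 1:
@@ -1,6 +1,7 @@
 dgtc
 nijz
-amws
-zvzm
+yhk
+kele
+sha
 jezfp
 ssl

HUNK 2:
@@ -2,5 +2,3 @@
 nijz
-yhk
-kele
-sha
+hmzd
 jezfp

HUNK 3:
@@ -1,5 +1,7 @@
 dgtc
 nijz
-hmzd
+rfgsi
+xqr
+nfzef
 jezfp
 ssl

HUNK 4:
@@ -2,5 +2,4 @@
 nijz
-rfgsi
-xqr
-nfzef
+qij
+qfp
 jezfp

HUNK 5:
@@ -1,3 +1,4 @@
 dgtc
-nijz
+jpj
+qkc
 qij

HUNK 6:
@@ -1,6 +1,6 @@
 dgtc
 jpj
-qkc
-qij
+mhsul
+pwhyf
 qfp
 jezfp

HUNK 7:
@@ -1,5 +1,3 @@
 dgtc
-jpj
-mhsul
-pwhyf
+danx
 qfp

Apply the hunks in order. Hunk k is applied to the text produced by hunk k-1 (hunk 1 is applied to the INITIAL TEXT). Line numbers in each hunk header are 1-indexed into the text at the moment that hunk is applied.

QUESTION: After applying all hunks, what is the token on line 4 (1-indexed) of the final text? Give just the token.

Answer: jezfp

Derivation:
Hunk 1: at line 1 remove [amws,zvzm] add [yhk,kele,sha] -> 7 lines: dgtc nijz yhk kele sha jezfp ssl
Hunk 2: at line 2 remove [yhk,kele,sha] add [hmzd] -> 5 lines: dgtc nijz hmzd jezfp ssl
Hunk 3: at line 1 remove [hmzd] add [rfgsi,xqr,nfzef] -> 7 lines: dgtc nijz rfgsi xqr nfzef jezfp ssl
Hunk 4: at line 2 remove [rfgsi,xqr,nfzef] add [qij,qfp] -> 6 lines: dgtc nijz qij qfp jezfp ssl
Hunk 5: at line 1 remove [nijz] add [jpj,qkc] -> 7 lines: dgtc jpj qkc qij qfp jezfp ssl
Hunk 6: at line 1 remove [qkc,qij] add [mhsul,pwhyf] -> 7 lines: dgtc jpj mhsul pwhyf qfp jezfp ssl
Hunk 7: at line 1 remove [jpj,mhsul,pwhyf] add [danx] -> 5 lines: dgtc danx qfp jezfp ssl
Final line 4: jezfp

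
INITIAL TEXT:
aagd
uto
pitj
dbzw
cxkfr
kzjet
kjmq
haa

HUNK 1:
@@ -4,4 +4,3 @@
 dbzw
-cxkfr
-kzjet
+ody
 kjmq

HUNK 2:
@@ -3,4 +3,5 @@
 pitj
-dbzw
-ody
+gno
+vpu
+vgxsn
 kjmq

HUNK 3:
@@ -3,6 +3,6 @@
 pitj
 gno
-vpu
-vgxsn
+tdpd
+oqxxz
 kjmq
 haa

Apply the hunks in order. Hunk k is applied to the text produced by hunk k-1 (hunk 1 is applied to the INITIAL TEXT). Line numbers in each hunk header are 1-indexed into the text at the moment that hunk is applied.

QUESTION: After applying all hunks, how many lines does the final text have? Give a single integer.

Answer: 8

Derivation:
Hunk 1: at line 4 remove [cxkfr,kzjet] add [ody] -> 7 lines: aagd uto pitj dbzw ody kjmq haa
Hunk 2: at line 3 remove [dbzw,ody] add [gno,vpu,vgxsn] -> 8 lines: aagd uto pitj gno vpu vgxsn kjmq haa
Hunk 3: at line 3 remove [vpu,vgxsn] add [tdpd,oqxxz] -> 8 lines: aagd uto pitj gno tdpd oqxxz kjmq haa
Final line count: 8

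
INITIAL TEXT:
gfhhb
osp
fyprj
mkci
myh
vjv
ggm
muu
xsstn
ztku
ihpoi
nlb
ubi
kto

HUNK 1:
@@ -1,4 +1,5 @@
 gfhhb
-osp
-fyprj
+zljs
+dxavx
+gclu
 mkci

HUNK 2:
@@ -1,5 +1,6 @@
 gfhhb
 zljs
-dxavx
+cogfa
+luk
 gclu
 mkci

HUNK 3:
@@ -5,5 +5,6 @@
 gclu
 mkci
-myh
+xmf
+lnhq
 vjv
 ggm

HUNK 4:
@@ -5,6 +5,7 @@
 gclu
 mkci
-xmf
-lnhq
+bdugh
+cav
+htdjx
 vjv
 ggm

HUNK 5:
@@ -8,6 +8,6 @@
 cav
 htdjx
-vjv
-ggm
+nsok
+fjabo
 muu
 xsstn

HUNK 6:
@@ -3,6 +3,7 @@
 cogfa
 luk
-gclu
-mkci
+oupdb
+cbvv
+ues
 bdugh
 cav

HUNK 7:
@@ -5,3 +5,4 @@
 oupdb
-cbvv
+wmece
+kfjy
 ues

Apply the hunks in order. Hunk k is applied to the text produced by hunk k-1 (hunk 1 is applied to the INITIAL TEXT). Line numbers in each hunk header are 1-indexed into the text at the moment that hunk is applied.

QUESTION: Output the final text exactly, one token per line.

Answer: gfhhb
zljs
cogfa
luk
oupdb
wmece
kfjy
ues
bdugh
cav
htdjx
nsok
fjabo
muu
xsstn
ztku
ihpoi
nlb
ubi
kto

Derivation:
Hunk 1: at line 1 remove [osp,fyprj] add [zljs,dxavx,gclu] -> 15 lines: gfhhb zljs dxavx gclu mkci myh vjv ggm muu xsstn ztku ihpoi nlb ubi kto
Hunk 2: at line 1 remove [dxavx] add [cogfa,luk] -> 16 lines: gfhhb zljs cogfa luk gclu mkci myh vjv ggm muu xsstn ztku ihpoi nlb ubi kto
Hunk 3: at line 5 remove [myh] add [xmf,lnhq] -> 17 lines: gfhhb zljs cogfa luk gclu mkci xmf lnhq vjv ggm muu xsstn ztku ihpoi nlb ubi kto
Hunk 4: at line 5 remove [xmf,lnhq] add [bdugh,cav,htdjx] -> 18 lines: gfhhb zljs cogfa luk gclu mkci bdugh cav htdjx vjv ggm muu xsstn ztku ihpoi nlb ubi kto
Hunk 5: at line 8 remove [vjv,ggm] add [nsok,fjabo] -> 18 lines: gfhhb zljs cogfa luk gclu mkci bdugh cav htdjx nsok fjabo muu xsstn ztku ihpoi nlb ubi kto
Hunk 6: at line 3 remove [gclu,mkci] add [oupdb,cbvv,ues] -> 19 lines: gfhhb zljs cogfa luk oupdb cbvv ues bdugh cav htdjx nsok fjabo muu xsstn ztku ihpoi nlb ubi kto
Hunk 7: at line 5 remove [cbvv] add [wmece,kfjy] -> 20 lines: gfhhb zljs cogfa luk oupdb wmece kfjy ues bdugh cav htdjx nsok fjabo muu xsstn ztku ihpoi nlb ubi kto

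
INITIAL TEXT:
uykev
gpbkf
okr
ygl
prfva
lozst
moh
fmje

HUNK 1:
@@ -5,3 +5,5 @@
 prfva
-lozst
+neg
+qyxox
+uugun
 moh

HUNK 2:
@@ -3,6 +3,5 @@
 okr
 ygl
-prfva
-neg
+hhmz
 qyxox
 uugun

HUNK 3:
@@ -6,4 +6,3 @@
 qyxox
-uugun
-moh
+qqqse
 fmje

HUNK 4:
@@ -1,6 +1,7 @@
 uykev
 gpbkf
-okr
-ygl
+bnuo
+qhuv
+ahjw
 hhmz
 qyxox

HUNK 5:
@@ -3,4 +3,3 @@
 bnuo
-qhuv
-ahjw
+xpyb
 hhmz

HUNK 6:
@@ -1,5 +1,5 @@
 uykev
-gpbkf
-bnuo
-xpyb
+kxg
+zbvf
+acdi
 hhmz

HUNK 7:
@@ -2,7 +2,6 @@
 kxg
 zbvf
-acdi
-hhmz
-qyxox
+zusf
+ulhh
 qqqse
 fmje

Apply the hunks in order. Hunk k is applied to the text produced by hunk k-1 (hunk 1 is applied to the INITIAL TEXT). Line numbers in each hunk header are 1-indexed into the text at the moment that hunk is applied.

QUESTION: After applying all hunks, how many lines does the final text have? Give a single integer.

Answer: 7

Derivation:
Hunk 1: at line 5 remove [lozst] add [neg,qyxox,uugun] -> 10 lines: uykev gpbkf okr ygl prfva neg qyxox uugun moh fmje
Hunk 2: at line 3 remove [prfva,neg] add [hhmz] -> 9 lines: uykev gpbkf okr ygl hhmz qyxox uugun moh fmje
Hunk 3: at line 6 remove [uugun,moh] add [qqqse] -> 8 lines: uykev gpbkf okr ygl hhmz qyxox qqqse fmje
Hunk 4: at line 1 remove [okr,ygl] add [bnuo,qhuv,ahjw] -> 9 lines: uykev gpbkf bnuo qhuv ahjw hhmz qyxox qqqse fmje
Hunk 5: at line 3 remove [qhuv,ahjw] add [xpyb] -> 8 lines: uykev gpbkf bnuo xpyb hhmz qyxox qqqse fmje
Hunk 6: at line 1 remove [gpbkf,bnuo,xpyb] add [kxg,zbvf,acdi] -> 8 lines: uykev kxg zbvf acdi hhmz qyxox qqqse fmje
Hunk 7: at line 2 remove [acdi,hhmz,qyxox] add [zusf,ulhh] -> 7 lines: uykev kxg zbvf zusf ulhh qqqse fmje
Final line count: 7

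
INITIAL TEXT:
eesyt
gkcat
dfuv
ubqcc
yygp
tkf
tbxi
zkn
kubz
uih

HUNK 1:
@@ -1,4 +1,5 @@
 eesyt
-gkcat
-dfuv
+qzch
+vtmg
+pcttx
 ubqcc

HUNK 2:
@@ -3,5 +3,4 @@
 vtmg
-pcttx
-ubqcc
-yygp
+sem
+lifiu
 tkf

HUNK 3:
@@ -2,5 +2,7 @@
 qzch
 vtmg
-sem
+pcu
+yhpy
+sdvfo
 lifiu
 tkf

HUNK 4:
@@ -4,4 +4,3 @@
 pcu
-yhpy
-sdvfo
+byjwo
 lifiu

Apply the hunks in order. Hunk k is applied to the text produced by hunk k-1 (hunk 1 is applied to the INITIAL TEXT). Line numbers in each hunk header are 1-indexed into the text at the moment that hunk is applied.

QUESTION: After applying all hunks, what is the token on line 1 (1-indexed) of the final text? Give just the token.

Answer: eesyt

Derivation:
Hunk 1: at line 1 remove [gkcat,dfuv] add [qzch,vtmg,pcttx] -> 11 lines: eesyt qzch vtmg pcttx ubqcc yygp tkf tbxi zkn kubz uih
Hunk 2: at line 3 remove [pcttx,ubqcc,yygp] add [sem,lifiu] -> 10 lines: eesyt qzch vtmg sem lifiu tkf tbxi zkn kubz uih
Hunk 3: at line 2 remove [sem] add [pcu,yhpy,sdvfo] -> 12 lines: eesyt qzch vtmg pcu yhpy sdvfo lifiu tkf tbxi zkn kubz uih
Hunk 4: at line 4 remove [yhpy,sdvfo] add [byjwo] -> 11 lines: eesyt qzch vtmg pcu byjwo lifiu tkf tbxi zkn kubz uih
Final line 1: eesyt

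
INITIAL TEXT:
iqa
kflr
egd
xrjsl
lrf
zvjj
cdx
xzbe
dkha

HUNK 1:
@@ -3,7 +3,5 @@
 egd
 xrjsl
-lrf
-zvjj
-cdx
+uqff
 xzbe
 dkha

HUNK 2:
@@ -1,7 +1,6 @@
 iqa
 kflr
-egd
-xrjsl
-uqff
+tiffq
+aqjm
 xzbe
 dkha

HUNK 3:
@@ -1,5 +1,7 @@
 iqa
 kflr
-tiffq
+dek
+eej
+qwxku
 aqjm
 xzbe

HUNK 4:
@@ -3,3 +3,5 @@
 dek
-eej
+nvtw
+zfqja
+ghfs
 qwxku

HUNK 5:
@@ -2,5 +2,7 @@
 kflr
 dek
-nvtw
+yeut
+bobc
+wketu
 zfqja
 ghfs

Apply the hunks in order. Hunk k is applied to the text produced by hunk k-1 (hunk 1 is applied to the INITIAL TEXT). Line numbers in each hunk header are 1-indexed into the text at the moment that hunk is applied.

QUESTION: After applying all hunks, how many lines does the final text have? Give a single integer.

Hunk 1: at line 3 remove [lrf,zvjj,cdx] add [uqff] -> 7 lines: iqa kflr egd xrjsl uqff xzbe dkha
Hunk 2: at line 1 remove [egd,xrjsl,uqff] add [tiffq,aqjm] -> 6 lines: iqa kflr tiffq aqjm xzbe dkha
Hunk 3: at line 1 remove [tiffq] add [dek,eej,qwxku] -> 8 lines: iqa kflr dek eej qwxku aqjm xzbe dkha
Hunk 4: at line 3 remove [eej] add [nvtw,zfqja,ghfs] -> 10 lines: iqa kflr dek nvtw zfqja ghfs qwxku aqjm xzbe dkha
Hunk 5: at line 2 remove [nvtw] add [yeut,bobc,wketu] -> 12 lines: iqa kflr dek yeut bobc wketu zfqja ghfs qwxku aqjm xzbe dkha
Final line count: 12

Answer: 12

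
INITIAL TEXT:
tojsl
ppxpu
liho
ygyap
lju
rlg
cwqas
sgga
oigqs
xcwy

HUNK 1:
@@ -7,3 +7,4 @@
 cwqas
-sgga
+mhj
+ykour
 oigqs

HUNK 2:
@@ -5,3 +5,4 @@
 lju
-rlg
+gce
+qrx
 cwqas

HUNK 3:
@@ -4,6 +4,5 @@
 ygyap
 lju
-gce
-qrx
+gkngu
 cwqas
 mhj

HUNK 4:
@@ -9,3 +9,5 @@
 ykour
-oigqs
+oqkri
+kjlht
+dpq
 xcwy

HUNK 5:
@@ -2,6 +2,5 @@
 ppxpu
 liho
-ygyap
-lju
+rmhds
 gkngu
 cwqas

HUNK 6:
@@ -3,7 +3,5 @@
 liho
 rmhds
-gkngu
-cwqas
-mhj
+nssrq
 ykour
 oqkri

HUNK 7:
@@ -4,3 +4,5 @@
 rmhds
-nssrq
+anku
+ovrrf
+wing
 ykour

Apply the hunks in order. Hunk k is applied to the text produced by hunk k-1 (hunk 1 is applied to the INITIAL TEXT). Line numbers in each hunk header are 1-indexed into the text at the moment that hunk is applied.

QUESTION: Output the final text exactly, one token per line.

Hunk 1: at line 7 remove [sgga] add [mhj,ykour] -> 11 lines: tojsl ppxpu liho ygyap lju rlg cwqas mhj ykour oigqs xcwy
Hunk 2: at line 5 remove [rlg] add [gce,qrx] -> 12 lines: tojsl ppxpu liho ygyap lju gce qrx cwqas mhj ykour oigqs xcwy
Hunk 3: at line 4 remove [gce,qrx] add [gkngu] -> 11 lines: tojsl ppxpu liho ygyap lju gkngu cwqas mhj ykour oigqs xcwy
Hunk 4: at line 9 remove [oigqs] add [oqkri,kjlht,dpq] -> 13 lines: tojsl ppxpu liho ygyap lju gkngu cwqas mhj ykour oqkri kjlht dpq xcwy
Hunk 5: at line 2 remove [ygyap,lju] add [rmhds] -> 12 lines: tojsl ppxpu liho rmhds gkngu cwqas mhj ykour oqkri kjlht dpq xcwy
Hunk 6: at line 3 remove [gkngu,cwqas,mhj] add [nssrq] -> 10 lines: tojsl ppxpu liho rmhds nssrq ykour oqkri kjlht dpq xcwy
Hunk 7: at line 4 remove [nssrq] add [anku,ovrrf,wing] -> 12 lines: tojsl ppxpu liho rmhds anku ovrrf wing ykour oqkri kjlht dpq xcwy

Answer: tojsl
ppxpu
liho
rmhds
anku
ovrrf
wing
ykour
oqkri
kjlht
dpq
xcwy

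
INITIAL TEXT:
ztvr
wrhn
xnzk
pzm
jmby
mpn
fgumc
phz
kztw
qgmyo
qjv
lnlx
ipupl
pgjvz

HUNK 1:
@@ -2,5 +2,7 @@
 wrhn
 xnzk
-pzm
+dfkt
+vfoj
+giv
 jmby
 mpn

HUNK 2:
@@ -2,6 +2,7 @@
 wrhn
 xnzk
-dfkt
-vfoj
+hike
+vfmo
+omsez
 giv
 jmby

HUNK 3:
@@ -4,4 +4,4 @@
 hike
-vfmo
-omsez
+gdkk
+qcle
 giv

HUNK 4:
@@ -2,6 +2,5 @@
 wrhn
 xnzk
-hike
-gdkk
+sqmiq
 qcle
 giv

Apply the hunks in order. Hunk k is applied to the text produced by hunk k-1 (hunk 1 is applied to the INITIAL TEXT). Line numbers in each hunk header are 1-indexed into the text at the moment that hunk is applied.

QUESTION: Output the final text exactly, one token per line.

Answer: ztvr
wrhn
xnzk
sqmiq
qcle
giv
jmby
mpn
fgumc
phz
kztw
qgmyo
qjv
lnlx
ipupl
pgjvz

Derivation:
Hunk 1: at line 2 remove [pzm] add [dfkt,vfoj,giv] -> 16 lines: ztvr wrhn xnzk dfkt vfoj giv jmby mpn fgumc phz kztw qgmyo qjv lnlx ipupl pgjvz
Hunk 2: at line 2 remove [dfkt,vfoj] add [hike,vfmo,omsez] -> 17 lines: ztvr wrhn xnzk hike vfmo omsez giv jmby mpn fgumc phz kztw qgmyo qjv lnlx ipupl pgjvz
Hunk 3: at line 4 remove [vfmo,omsez] add [gdkk,qcle] -> 17 lines: ztvr wrhn xnzk hike gdkk qcle giv jmby mpn fgumc phz kztw qgmyo qjv lnlx ipupl pgjvz
Hunk 4: at line 2 remove [hike,gdkk] add [sqmiq] -> 16 lines: ztvr wrhn xnzk sqmiq qcle giv jmby mpn fgumc phz kztw qgmyo qjv lnlx ipupl pgjvz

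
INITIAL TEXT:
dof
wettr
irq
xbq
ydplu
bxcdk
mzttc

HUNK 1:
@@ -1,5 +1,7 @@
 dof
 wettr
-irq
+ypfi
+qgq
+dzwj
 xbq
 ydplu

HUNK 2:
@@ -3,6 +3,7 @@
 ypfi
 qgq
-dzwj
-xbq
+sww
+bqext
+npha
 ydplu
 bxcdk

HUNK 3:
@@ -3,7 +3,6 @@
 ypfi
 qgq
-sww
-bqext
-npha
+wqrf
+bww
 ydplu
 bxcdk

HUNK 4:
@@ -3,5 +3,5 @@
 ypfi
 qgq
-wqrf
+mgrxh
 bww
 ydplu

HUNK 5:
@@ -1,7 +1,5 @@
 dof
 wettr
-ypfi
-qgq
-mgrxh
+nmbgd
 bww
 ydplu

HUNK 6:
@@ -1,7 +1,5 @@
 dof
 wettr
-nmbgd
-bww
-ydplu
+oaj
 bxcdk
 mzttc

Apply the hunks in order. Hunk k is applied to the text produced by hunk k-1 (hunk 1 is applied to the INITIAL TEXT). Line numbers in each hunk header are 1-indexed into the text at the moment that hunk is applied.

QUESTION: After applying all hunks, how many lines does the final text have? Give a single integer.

Hunk 1: at line 1 remove [irq] add [ypfi,qgq,dzwj] -> 9 lines: dof wettr ypfi qgq dzwj xbq ydplu bxcdk mzttc
Hunk 2: at line 3 remove [dzwj,xbq] add [sww,bqext,npha] -> 10 lines: dof wettr ypfi qgq sww bqext npha ydplu bxcdk mzttc
Hunk 3: at line 3 remove [sww,bqext,npha] add [wqrf,bww] -> 9 lines: dof wettr ypfi qgq wqrf bww ydplu bxcdk mzttc
Hunk 4: at line 3 remove [wqrf] add [mgrxh] -> 9 lines: dof wettr ypfi qgq mgrxh bww ydplu bxcdk mzttc
Hunk 5: at line 1 remove [ypfi,qgq,mgrxh] add [nmbgd] -> 7 lines: dof wettr nmbgd bww ydplu bxcdk mzttc
Hunk 6: at line 1 remove [nmbgd,bww,ydplu] add [oaj] -> 5 lines: dof wettr oaj bxcdk mzttc
Final line count: 5

Answer: 5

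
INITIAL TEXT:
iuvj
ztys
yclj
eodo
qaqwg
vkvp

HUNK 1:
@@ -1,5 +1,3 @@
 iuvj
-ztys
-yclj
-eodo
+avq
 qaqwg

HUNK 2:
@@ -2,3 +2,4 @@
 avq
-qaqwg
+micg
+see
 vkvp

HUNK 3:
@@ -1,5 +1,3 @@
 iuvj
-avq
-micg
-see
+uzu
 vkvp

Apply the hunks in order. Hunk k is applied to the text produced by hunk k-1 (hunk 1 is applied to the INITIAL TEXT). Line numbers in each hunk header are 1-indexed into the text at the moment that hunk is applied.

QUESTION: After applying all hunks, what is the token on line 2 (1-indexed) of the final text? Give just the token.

Hunk 1: at line 1 remove [ztys,yclj,eodo] add [avq] -> 4 lines: iuvj avq qaqwg vkvp
Hunk 2: at line 2 remove [qaqwg] add [micg,see] -> 5 lines: iuvj avq micg see vkvp
Hunk 3: at line 1 remove [avq,micg,see] add [uzu] -> 3 lines: iuvj uzu vkvp
Final line 2: uzu

Answer: uzu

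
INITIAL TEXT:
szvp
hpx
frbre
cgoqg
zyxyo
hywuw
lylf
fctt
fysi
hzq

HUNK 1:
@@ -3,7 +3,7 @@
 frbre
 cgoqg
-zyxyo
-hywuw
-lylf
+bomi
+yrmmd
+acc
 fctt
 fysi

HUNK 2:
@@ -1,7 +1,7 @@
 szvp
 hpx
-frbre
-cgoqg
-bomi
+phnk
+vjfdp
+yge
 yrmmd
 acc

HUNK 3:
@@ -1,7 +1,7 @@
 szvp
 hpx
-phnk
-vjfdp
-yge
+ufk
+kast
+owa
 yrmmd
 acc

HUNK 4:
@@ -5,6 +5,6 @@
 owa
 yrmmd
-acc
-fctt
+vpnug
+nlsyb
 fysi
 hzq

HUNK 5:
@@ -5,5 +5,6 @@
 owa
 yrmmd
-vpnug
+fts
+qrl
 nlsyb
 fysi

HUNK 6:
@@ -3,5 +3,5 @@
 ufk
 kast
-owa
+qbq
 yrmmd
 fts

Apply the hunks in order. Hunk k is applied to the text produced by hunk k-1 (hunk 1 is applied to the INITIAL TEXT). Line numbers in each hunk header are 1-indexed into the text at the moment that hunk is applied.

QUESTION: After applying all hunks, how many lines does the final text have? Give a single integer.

Answer: 11

Derivation:
Hunk 1: at line 3 remove [zyxyo,hywuw,lylf] add [bomi,yrmmd,acc] -> 10 lines: szvp hpx frbre cgoqg bomi yrmmd acc fctt fysi hzq
Hunk 2: at line 1 remove [frbre,cgoqg,bomi] add [phnk,vjfdp,yge] -> 10 lines: szvp hpx phnk vjfdp yge yrmmd acc fctt fysi hzq
Hunk 3: at line 1 remove [phnk,vjfdp,yge] add [ufk,kast,owa] -> 10 lines: szvp hpx ufk kast owa yrmmd acc fctt fysi hzq
Hunk 4: at line 5 remove [acc,fctt] add [vpnug,nlsyb] -> 10 lines: szvp hpx ufk kast owa yrmmd vpnug nlsyb fysi hzq
Hunk 5: at line 5 remove [vpnug] add [fts,qrl] -> 11 lines: szvp hpx ufk kast owa yrmmd fts qrl nlsyb fysi hzq
Hunk 6: at line 3 remove [owa] add [qbq] -> 11 lines: szvp hpx ufk kast qbq yrmmd fts qrl nlsyb fysi hzq
Final line count: 11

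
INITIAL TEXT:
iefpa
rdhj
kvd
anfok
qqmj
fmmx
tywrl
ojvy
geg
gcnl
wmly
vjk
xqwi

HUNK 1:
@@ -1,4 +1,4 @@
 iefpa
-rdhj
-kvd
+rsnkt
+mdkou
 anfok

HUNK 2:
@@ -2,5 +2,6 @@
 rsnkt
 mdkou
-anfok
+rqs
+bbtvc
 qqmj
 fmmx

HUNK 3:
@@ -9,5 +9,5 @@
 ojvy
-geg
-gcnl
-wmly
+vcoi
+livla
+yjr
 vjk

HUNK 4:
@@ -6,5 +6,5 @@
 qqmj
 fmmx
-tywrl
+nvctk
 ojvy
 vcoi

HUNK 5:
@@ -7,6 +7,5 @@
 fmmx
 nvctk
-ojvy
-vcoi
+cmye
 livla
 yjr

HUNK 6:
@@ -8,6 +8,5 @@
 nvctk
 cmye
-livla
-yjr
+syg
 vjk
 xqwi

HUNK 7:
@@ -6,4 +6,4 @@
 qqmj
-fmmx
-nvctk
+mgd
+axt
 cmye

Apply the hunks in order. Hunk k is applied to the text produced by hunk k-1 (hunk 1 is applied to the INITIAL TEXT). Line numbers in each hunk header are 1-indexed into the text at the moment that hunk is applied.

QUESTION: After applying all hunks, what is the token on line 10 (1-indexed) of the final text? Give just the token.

Hunk 1: at line 1 remove [rdhj,kvd] add [rsnkt,mdkou] -> 13 lines: iefpa rsnkt mdkou anfok qqmj fmmx tywrl ojvy geg gcnl wmly vjk xqwi
Hunk 2: at line 2 remove [anfok] add [rqs,bbtvc] -> 14 lines: iefpa rsnkt mdkou rqs bbtvc qqmj fmmx tywrl ojvy geg gcnl wmly vjk xqwi
Hunk 3: at line 9 remove [geg,gcnl,wmly] add [vcoi,livla,yjr] -> 14 lines: iefpa rsnkt mdkou rqs bbtvc qqmj fmmx tywrl ojvy vcoi livla yjr vjk xqwi
Hunk 4: at line 6 remove [tywrl] add [nvctk] -> 14 lines: iefpa rsnkt mdkou rqs bbtvc qqmj fmmx nvctk ojvy vcoi livla yjr vjk xqwi
Hunk 5: at line 7 remove [ojvy,vcoi] add [cmye] -> 13 lines: iefpa rsnkt mdkou rqs bbtvc qqmj fmmx nvctk cmye livla yjr vjk xqwi
Hunk 6: at line 8 remove [livla,yjr] add [syg] -> 12 lines: iefpa rsnkt mdkou rqs bbtvc qqmj fmmx nvctk cmye syg vjk xqwi
Hunk 7: at line 6 remove [fmmx,nvctk] add [mgd,axt] -> 12 lines: iefpa rsnkt mdkou rqs bbtvc qqmj mgd axt cmye syg vjk xqwi
Final line 10: syg

Answer: syg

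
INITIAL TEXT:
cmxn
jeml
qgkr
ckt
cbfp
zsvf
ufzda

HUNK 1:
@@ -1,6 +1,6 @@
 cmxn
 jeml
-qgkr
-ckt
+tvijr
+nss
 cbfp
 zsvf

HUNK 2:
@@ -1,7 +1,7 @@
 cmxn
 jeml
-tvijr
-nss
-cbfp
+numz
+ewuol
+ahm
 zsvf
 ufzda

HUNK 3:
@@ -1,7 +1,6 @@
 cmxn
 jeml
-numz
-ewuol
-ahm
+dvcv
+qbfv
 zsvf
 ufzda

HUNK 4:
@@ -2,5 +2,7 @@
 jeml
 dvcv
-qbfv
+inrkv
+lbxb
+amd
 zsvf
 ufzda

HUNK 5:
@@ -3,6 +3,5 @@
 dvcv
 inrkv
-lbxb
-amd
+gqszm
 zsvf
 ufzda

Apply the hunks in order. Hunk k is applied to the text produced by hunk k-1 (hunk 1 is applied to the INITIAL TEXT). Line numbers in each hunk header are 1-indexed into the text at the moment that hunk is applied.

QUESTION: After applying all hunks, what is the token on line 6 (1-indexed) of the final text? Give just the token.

Hunk 1: at line 1 remove [qgkr,ckt] add [tvijr,nss] -> 7 lines: cmxn jeml tvijr nss cbfp zsvf ufzda
Hunk 2: at line 1 remove [tvijr,nss,cbfp] add [numz,ewuol,ahm] -> 7 lines: cmxn jeml numz ewuol ahm zsvf ufzda
Hunk 3: at line 1 remove [numz,ewuol,ahm] add [dvcv,qbfv] -> 6 lines: cmxn jeml dvcv qbfv zsvf ufzda
Hunk 4: at line 2 remove [qbfv] add [inrkv,lbxb,amd] -> 8 lines: cmxn jeml dvcv inrkv lbxb amd zsvf ufzda
Hunk 5: at line 3 remove [lbxb,amd] add [gqszm] -> 7 lines: cmxn jeml dvcv inrkv gqszm zsvf ufzda
Final line 6: zsvf

Answer: zsvf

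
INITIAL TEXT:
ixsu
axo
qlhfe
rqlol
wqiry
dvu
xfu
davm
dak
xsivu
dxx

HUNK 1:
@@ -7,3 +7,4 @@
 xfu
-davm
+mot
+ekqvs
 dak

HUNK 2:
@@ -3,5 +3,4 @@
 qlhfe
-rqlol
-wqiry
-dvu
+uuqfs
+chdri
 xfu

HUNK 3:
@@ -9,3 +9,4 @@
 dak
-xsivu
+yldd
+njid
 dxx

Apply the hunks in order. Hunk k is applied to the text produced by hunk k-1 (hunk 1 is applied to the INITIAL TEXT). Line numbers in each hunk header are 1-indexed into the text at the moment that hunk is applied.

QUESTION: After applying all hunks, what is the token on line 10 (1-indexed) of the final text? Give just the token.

Hunk 1: at line 7 remove [davm] add [mot,ekqvs] -> 12 lines: ixsu axo qlhfe rqlol wqiry dvu xfu mot ekqvs dak xsivu dxx
Hunk 2: at line 3 remove [rqlol,wqiry,dvu] add [uuqfs,chdri] -> 11 lines: ixsu axo qlhfe uuqfs chdri xfu mot ekqvs dak xsivu dxx
Hunk 3: at line 9 remove [xsivu] add [yldd,njid] -> 12 lines: ixsu axo qlhfe uuqfs chdri xfu mot ekqvs dak yldd njid dxx
Final line 10: yldd

Answer: yldd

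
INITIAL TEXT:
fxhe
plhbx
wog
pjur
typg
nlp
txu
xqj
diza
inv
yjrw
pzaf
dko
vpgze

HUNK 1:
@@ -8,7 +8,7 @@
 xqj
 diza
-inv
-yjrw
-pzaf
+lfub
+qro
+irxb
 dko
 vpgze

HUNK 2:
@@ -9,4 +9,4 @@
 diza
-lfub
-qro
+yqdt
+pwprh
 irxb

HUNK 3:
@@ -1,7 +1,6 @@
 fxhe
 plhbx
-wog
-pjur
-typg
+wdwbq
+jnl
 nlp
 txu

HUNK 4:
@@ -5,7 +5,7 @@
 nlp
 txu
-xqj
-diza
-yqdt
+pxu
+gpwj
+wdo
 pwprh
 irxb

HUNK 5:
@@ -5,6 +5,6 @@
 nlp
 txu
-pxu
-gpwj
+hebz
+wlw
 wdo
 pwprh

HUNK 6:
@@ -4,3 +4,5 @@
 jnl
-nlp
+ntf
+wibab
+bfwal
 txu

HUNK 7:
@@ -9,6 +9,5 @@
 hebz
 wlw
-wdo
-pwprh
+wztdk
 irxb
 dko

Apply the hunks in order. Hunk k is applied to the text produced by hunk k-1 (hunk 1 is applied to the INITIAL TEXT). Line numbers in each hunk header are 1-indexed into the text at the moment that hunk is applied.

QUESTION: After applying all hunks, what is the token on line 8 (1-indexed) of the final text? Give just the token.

Hunk 1: at line 8 remove [inv,yjrw,pzaf] add [lfub,qro,irxb] -> 14 lines: fxhe plhbx wog pjur typg nlp txu xqj diza lfub qro irxb dko vpgze
Hunk 2: at line 9 remove [lfub,qro] add [yqdt,pwprh] -> 14 lines: fxhe plhbx wog pjur typg nlp txu xqj diza yqdt pwprh irxb dko vpgze
Hunk 3: at line 1 remove [wog,pjur,typg] add [wdwbq,jnl] -> 13 lines: fxhe plhbx wdwbq jnl nlp txu xqj diza yqdt pwprh irxb dko vpgze
Hunk 4: at line 5 remove [xqj,diza,yqdt] add [pxu,gpwj,wdo] -> 13 lines: fxhe plhbx wdwbq jnl nlp txu pxu gpwj wdo pwprh irxb dko vpgze
Hunk 5: at line 5 remove [pxu,gpwj] add [hebz,wlw] -> 13 lines: fxhe plhbx wdwbq jnl nlp txu hebz wlw wdo pwprh irxb dko vpgze
Hunk 6: at line 4 remove [nlp] add [ntf,wibab,bfwal] -> 15 lines: fxhe plhbx wdwbq jnl ntf wibab bfwal txu hebz wlw wdo pwprh irxb dko vpgze
Hunk 7: at line 9 remove [wdo,pwprh] add [wztdk] -> 14 lines: fxhe plhbx wdwbq jnl ntf wibab bfwal txu hebz wlw wztdk irxb dko vpgze
Final line 8: txu

Answer: txu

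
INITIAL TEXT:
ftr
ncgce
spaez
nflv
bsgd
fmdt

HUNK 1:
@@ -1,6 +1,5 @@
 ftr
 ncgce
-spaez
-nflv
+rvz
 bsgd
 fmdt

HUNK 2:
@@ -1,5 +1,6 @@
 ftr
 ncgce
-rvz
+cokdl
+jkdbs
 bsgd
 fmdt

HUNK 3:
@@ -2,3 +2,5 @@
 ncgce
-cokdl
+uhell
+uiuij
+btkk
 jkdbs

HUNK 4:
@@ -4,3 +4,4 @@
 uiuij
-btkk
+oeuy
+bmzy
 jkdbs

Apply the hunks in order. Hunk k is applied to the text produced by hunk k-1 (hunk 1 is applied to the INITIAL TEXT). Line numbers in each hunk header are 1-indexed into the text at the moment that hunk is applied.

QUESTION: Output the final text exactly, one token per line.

Answer: ftr
ncgce
uhell
uiuij
oeuy
bmzy
jkdbs
bsgd
fmdt

Derivation:
Hunk 1: at line 1 remove [spaez,nflv] add [rvz] -> 5 lines: ftr ncgce rvz bsgd fmdt
Hunk 2: at line 1 remove [rvz] add [cokdl,jkdbs] -> 6 lines: ftr ncgce cokdl jkdbs bsgd fmdt
Hunk 3: at line 2 remove [cokdl] add [uhell,uiuij,btkk] -> 8 lines: ftr ncgce uhell uiuij btkk jkdbs bsgd fmdt
Hunk 4: at line 4 remove [btkk] add [oeuy,bmzy] -> 9 lines: ftr ncgce uhell uiuij oeuy bmzy jkdbs bsgd fmdt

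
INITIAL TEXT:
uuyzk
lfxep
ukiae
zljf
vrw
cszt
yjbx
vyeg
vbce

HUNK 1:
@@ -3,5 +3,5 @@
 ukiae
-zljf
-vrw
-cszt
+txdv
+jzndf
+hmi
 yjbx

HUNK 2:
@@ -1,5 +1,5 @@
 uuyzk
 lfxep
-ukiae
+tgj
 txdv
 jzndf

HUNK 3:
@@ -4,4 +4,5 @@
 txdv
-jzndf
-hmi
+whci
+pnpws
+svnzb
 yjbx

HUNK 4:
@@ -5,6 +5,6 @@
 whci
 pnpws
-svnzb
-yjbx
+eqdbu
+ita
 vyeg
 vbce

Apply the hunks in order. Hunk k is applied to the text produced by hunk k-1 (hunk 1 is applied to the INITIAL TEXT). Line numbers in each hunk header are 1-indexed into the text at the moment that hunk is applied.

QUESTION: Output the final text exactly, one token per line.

Answer: uuyzk
lfxep
tgj
txdv
whci
pnpws
eqdbu
ita
vyeg
vbce

Derivation:
Hunk 1: at line 3 remove [zljf,vrw,cszt] add [txdv,jzndf,hmi] -> 9 lines: uuyzk lfxep ukiae txdv jzndf hmi yjbx vyeg vbce
Hunk 2: at line 1 remove [ukiae] add [tgj] -> 9 lines: uuyzk lfxep tgj txdv jzndf hmi yjbx vyeg vbce
Hunk 3: at line 4 remove [jzndf,hmi] add [whci,pnpws,svnzb] -> 10 lines: uuyzk lfxep tgj txdv whci pnpws svnzb yjbx vyeg vbce
Hunk 4: at line 5 remove [svnzb,yjbx] add [eqdbu,ita] -> 10 lines: uuyzk lfxep tgj txdv whci pnpws eqdbu ita vyeg vbce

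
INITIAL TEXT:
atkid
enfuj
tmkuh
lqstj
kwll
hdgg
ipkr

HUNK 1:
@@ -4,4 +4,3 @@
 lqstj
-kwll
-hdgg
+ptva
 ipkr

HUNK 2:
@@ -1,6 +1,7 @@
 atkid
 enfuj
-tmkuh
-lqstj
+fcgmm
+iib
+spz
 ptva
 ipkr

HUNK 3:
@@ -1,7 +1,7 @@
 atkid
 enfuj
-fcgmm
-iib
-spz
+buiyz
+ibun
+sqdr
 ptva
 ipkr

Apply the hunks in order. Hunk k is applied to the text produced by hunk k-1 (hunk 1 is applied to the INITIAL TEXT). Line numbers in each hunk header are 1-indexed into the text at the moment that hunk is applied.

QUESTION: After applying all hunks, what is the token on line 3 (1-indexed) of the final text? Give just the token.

Answer: buiyz

Derivation:
Hunk 1: at line 4 remove [kwll,hdgg] add [ptva] -> 6 lines: atkid enfuj tmkuh lqstj ptva ipkr
Hunk 2: at line 1 remove [tmkuh,lqstj] add [fcgmm,iib,spz] -> 7 lines: atkid enfuj fcgmm iib spz ptva ipkr
Hunk 3: at line 1 remove [fcgmm,iib,spz] add [buiyz,ibun,sqdr] -> 7 lines: atkid enfuj buiyz ibun sqdr ptva ipkr
Final line 3: buiyz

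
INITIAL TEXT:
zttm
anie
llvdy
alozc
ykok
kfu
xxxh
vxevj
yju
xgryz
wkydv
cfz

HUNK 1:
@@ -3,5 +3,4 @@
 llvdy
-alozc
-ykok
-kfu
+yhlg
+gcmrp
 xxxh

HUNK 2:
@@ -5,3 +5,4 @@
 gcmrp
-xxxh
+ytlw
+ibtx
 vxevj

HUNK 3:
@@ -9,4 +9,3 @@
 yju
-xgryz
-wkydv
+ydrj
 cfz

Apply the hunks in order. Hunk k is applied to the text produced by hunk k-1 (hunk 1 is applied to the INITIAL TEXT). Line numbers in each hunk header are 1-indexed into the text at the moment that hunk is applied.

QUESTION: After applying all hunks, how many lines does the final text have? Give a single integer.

Answer: 11

Derivation:
Hunk 1: at line 3 remove [alozc,ykok,kfu] add [yhlg,gcmrp] -> 11 lines: zttm anie llvdy yhlg gcmrp xxxh vxevj yju xgryz wkydv cfz
Hunk 2: at line 5 remove [xxxh] add [ytlw,ibtx] -> 12 lines: zttm anie llvdy yhlg gcmrp ytlw ibtx vxevj yju xgryz wkydv cfz
Hunk 3: at line 9 remove [xgryz,wkydv] add [ydrj] -> 11 lines: zttm anie llvdy yhlg gcmrp ytlw ibtx vxevj yju ydrj cfz
Final line count: 11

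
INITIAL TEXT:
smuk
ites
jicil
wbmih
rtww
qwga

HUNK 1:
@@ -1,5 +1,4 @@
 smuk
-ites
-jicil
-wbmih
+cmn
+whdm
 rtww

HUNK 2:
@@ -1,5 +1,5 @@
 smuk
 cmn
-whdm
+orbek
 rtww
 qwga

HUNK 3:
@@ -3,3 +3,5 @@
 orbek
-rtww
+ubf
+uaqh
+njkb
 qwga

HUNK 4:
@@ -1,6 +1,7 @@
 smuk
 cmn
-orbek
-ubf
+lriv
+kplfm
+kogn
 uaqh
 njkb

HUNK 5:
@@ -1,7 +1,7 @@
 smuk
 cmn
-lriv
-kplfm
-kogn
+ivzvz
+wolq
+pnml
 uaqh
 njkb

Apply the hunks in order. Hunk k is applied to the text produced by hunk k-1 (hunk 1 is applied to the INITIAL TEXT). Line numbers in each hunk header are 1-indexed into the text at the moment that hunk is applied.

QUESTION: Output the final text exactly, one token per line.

Answer: smuk
cmn
ivzvz
wolq
pnml
uaqh
njkb
qwga

Derivation:
Hunk 1: at line 1 remove [ites,jicil,wbmih] add [cmn,whdm] -> 5 lines: smuk cmn whdm rtww qwga
Hunk 2: at line 1 remove [whdm] add [orbek] -> 5 lines: smuk cmn orbek rtww qwga
Hunk 3: at line 3 remove [rtww] add [ubf,uaqh,njkb] -> 7 lines: smuk cmn orbek ubf uaqh njkb qwga
Hunk 4: at line 1 remove [orbek,ubf] add [lriv,kplfm,kogn] -> 8 lines: smuk cmn lriv kplfm kogn uaqh njkb qwga
Hunk 5: at line 1 remove [lriv,kplfm,kogn] add [ivzvz,wolq,pnml] -> 8 lines: smuk cmn ivzvz wolq pnml uaqh njkb qwga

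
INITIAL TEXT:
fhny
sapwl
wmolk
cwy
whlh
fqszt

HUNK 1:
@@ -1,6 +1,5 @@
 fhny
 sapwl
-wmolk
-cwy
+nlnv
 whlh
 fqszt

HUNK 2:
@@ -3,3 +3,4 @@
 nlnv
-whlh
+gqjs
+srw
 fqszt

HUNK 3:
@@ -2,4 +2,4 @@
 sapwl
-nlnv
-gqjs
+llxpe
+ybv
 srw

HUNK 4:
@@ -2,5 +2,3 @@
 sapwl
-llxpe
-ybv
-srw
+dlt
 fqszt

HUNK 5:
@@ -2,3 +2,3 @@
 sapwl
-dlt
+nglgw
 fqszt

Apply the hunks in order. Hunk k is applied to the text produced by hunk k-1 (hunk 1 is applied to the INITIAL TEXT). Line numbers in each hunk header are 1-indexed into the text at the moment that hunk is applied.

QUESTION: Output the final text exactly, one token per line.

Hunk 1: at line 1 remove [wmolk,cwy] add [nlnv] -> 5 lines: fhny sapwl nlnv whlh fqszt
Hunk 2: at line 3 remove [whlh] add [gqjs,srw] -> 6 lines: fhny sapwl nlnv gqjs srw fqszt
Hunk 3: at line 2 remove [nlnv,gqjs] add [llxpe,ybv] -> 6 lines: fhny sapwl llxpe ybv srw fqszt
Hunk 4: at line 2 remove [llxpe,ybv,srw] add [dlt] -> 4 lines: fhny sapwl dlt fqszt
Hunk 5: at line 2 remove [dlt] add [nglgw] -> 4 lines: fhny sapwl nglgw fqszt

Answer: fhny
sapwl
nglgw
fqszt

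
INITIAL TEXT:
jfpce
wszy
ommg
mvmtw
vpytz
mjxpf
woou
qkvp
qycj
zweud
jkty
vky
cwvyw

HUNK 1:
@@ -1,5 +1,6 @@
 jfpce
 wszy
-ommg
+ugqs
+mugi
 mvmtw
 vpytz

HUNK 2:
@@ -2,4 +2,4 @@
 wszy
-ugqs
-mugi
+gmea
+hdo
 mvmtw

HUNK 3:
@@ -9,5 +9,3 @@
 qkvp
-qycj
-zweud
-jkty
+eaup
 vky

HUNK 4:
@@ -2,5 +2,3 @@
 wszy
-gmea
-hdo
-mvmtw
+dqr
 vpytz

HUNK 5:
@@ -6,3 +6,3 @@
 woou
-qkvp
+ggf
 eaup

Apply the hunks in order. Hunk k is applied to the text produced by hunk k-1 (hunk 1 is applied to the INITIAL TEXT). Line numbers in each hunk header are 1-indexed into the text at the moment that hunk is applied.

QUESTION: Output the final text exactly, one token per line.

Hunk 1: at line 1 remove [ommg] add [ugqs,mugi] -> 14 lines: jfpce wszy ugqs mugi mvmtw vpytz mjxpf woou qkvp qycj zweud jkty vky cwvyw
Hunk 2: at line 2 remove [ugqs,mugi] add [gmea,hdo] -> 14 lines: jfpce wszy gmea hdo mvmtw vpytz mjxpf woou qkvp qycj zweud jkty vky cwvyw
Hunk 3: at line 9 remove [qycj,zweud,jkty] add [eaup] -> 12 lines: jfpce wszy gmea hdo mvmtw vpytz mjxpf woou qkvp eaup vky cwvyw
Hunk 4: at line 2 remove [gmea,hdo,mvmtw] add [dqr] -> 10 lines: jfpce wszy dqr vpytz mjxpf woou qkvp eaup vky cwvyw
Hunk 5: at line 6 remove [qkvp] add [ggf] -> 10 lines: jfpce wszy dqr vpytz mjxpf woou ggf eaup vky cwvyw

Answer: jfpce
wszy
dqr
vpytz
mjxpf
woou
ggf
eaup
vky
cwvyw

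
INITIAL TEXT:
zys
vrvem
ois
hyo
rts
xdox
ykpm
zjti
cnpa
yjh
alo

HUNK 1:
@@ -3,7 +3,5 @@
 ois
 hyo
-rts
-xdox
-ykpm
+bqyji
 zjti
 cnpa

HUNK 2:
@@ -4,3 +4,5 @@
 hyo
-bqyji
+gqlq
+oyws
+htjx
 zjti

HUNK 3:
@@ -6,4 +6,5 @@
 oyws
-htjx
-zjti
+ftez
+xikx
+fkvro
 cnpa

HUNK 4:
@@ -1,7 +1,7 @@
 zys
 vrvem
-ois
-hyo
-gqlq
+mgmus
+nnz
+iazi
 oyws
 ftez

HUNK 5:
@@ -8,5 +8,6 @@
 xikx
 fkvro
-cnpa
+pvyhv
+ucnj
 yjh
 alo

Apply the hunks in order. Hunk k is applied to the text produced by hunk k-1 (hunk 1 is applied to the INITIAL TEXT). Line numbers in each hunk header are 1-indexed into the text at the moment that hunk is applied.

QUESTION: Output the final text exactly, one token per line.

Answer: zys
vrvem
mgmus
nnz
iazi
oyws
ftez
xikx
fkvro
pvyhv
ucnj
yjh
alo

Derivation:
Hunk 1: at line 3 remove [rts,xdox,ykpm] add [bqyji] -> 9 lines: zys vrvem ois hyo bqyji zjti cnpa yjh alo
Hunk 2: at line 4 remove [bqyji] add [gqlq,oyws,htjx] -> 11 lines: zys vrvem ois hyo gqlq oyws htjx zjti cnpa yjh alo
Hunk 3: at line 6 remove [htjx,zjti] add [ftez,xikx,fkvro] -> 12 lines: zys vrvem ois hyo gqlq oyws ftez xikx fkvro cnpa yjh alo
Hunk 4: at line 1 remove [ois,hyo,gqlq] add [mgmus,nnz,iazi] -> 12 lines: zys vrvem mgmus nnz iazi oyws ftez xikx fkvro cnpa yjh alo
Hunk 5: at line 8 remove [cnpa] add [pvyhv,ucnj] -> 13 lines: zys vrvem mgmus nnz iazi oyws ftez xikx fkvro pvyhv ucnj yjh alo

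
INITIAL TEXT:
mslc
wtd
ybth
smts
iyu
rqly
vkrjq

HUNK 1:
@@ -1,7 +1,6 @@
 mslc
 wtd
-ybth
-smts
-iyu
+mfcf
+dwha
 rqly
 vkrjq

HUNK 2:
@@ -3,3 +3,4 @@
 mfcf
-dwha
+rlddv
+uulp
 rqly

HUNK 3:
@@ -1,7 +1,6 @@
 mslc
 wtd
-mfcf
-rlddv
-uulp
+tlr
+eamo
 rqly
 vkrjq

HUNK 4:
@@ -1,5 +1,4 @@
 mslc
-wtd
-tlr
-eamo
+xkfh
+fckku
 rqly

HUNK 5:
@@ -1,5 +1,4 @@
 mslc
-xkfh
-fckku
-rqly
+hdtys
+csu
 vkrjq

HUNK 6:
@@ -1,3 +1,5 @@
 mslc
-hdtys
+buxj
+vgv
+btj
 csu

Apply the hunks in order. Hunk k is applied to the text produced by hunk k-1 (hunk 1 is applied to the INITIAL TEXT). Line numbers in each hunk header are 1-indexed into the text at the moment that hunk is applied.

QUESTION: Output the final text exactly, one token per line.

Answer: mslc
buxj
vgv
btj
csu
vkrjq

Derivation:
Hunk 1: at line 1 remove [ybth,smts,iyu] add [mfcf,dwha] -> 6 lines: mslc wtd mfcf dwha rqly vkrjq
Hunk 2: at line 3 remove [dwha] add [rlddv,uulp] -> 7 lines: mslc wtd mfcf rlddv uulp rqly vkrjq
Hunk 3: at line 1 remove [mfcf,rlddv,uulp] add [tlr,eamo] -> 6 lines: mslc wtd tlr eamo rqly vkrjq
Hunk 4: at line 1 remove [wtd,tlr,eamo] add [xkfh,fckku] -> 5 lines: mslc xkfh fckku rqly vkrjq
Hunk 5: at line 1 remove [xkfh,fckku,rqly] add [hdtys,csu] -> 4 lines: mslc hdtys csu vkrjq
Hunk 6: at line 1 remove [hdtys] add [buxj,vgv,btj] -> 6 lines: mslc buxj vgv btj csu vkrjq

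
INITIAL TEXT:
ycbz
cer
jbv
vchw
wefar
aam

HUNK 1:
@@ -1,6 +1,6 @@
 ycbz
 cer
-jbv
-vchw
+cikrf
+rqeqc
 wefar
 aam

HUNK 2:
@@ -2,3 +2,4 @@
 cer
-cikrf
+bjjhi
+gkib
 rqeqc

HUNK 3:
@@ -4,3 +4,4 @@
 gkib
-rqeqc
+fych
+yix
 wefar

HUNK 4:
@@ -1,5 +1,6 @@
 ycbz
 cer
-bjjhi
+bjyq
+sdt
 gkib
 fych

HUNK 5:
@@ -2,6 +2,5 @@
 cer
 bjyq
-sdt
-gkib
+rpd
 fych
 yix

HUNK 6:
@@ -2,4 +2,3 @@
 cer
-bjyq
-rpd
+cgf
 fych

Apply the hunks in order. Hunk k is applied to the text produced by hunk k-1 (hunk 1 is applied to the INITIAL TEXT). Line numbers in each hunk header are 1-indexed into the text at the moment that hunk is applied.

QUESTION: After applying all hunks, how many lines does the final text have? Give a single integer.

Hunk 1: at line 1 remove [jbv,vchw] add [cikrf,rqeqc] -> 6 lines: ycbz cer cikrf rqeqc wefar aam
Hunk 2: at line 2 remove [cikrf] add [bjjhi,gkib] -> 7 lines: ycbz cer bjjhi gkib rqeqc wefar aam
Hunk 3: at line 4 remove [rqeqc] add [fych,yix] -> 8 lines: ycbz cer bjjhi gkib fych yix wefar aam
Hunk 4: at line 1 remove [bjjhi] add [bjyq,sdt] -> 9 lines: ycbz cer bjyq sdt gkib fych yix wefar aam
Hunk 5: at line 2 remove [sdt,gkib] add [rpd] -> 8 lines: ycbz cer bjyq rpd fych yix wefar aam
Hunk 6: at line 2 remove [bjyq,rpd] add [cgf] -> 7 lines: ycbz cer cgf fych yix wefar aam
Final line count: 7

Answer: 7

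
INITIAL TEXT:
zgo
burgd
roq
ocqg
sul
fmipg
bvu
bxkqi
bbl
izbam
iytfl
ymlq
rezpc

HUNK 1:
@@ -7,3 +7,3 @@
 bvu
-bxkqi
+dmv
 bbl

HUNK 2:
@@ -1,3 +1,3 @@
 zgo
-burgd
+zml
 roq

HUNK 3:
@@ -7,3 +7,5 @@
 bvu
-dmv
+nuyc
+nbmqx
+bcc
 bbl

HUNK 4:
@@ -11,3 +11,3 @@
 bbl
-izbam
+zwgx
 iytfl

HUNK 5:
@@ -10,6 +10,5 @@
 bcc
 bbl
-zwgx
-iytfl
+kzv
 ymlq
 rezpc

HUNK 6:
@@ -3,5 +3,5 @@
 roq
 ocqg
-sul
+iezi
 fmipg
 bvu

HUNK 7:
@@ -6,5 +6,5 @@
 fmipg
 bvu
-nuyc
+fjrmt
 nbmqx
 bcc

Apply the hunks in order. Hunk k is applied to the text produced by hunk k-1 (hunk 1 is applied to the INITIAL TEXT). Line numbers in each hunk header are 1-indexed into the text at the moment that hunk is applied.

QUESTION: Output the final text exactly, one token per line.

Answer: zgo
zml
roq
ocqg
iezi
fmipg
bvu
fjrmt
nbmqx
bcc
bbl
kzv
ymlq
rezpc

Derivation:
Hunk 1: at line 7 remove [bxkqi] add [dmv] -> 13 lines: zgo burgd roq ocqg sul fmipg bvu dmv bbl izbam iytfl ymlq rezpc
Hunk 2: at line 1 remove [burgd] add [zml] -> 13 lines: zgo zml roq ocqg sul fmipg bvu dmv bbl izbam iytfl ymlq rezpc
Hunk 3: at line 7 remove [dmv] add [nuyc,nbmqx,bcc] -> 15 lines: zgo zml roq ocqg sul fmipg bvu nuyc nbmqx bcc bbl izbam iytfl ymlq rezpc
Hunk 4: at line 11 remove [izbam] add [zwgx] -> 15 lines: zgo zml roq ocqg sul fmipg bvu nuyc nbmqx bcc bbl zwgx iytfl ymlq rezpc
Hunk 5: at line 10 remove [zwgx,iytfl] add [kzv] -> 14 lines: zgo zml roq ocqg sul fmipg bvu nuyc nbmqx bcc bbl kzv ymlq rezpc
Hunk 6: at line 3 remove [sul] add [iezi] -> 14 lines: zgo zml roq ocqg iezi fmipg bvu nuyc nbmqx bcc bbl kzv ymlq rezpc
Hunk 7: at line 6 remove [nuyc] add [fjrmt] -> 14 lines: zgo zml roq ocqg iezi fmipg bvu fjrmt nbmqx bcc bbl kzv ymlq rezpc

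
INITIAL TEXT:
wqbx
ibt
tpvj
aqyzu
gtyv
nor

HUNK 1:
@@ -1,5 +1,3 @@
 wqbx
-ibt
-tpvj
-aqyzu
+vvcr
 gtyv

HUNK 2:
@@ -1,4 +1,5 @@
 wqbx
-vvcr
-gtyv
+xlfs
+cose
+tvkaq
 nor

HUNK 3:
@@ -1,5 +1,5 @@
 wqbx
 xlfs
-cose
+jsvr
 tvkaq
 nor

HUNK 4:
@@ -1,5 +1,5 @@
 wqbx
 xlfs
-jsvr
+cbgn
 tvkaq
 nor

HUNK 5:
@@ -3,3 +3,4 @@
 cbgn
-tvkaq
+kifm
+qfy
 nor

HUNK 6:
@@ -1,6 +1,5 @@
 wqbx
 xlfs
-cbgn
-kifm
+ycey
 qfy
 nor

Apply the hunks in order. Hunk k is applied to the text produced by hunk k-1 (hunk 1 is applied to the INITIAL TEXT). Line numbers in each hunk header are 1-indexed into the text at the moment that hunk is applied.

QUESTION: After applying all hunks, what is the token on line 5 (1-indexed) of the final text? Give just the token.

Answer: nor

Derivation:
Hunk 1: at line 1 remove [ibt,tpvj,aqyzu] add [vvcr] -> 4 lines: wqbx vvcr gtyv nor
Hunk 2: at line 1 remove [vvcr,gtyv] add [xlfs,cose,tvkaq] -> 5 lines: wqbx xlfs cose tvkaq nor
Hunk 3: at line 1 remove [cose] add [jsvr] -> 5 lines: wqbx xlfs jsvr tvkaq nor
Hunk 4: at line 1 remove [jsvr] add [cbgn] -> 5 lines: wqbx xlfs cbgn tvkaq nor
Hunk 5: at line 3 remove [tvkaq] add [kifm,qfy] -> 6 lines: wqbx xlfs cbgn kifm qfy nor
Hunk 6: at line 1 remove [cbgn,kifm] add [ycey] -> 5 lines: wqbx xlfs ycey qfy nor
Final line 5: nor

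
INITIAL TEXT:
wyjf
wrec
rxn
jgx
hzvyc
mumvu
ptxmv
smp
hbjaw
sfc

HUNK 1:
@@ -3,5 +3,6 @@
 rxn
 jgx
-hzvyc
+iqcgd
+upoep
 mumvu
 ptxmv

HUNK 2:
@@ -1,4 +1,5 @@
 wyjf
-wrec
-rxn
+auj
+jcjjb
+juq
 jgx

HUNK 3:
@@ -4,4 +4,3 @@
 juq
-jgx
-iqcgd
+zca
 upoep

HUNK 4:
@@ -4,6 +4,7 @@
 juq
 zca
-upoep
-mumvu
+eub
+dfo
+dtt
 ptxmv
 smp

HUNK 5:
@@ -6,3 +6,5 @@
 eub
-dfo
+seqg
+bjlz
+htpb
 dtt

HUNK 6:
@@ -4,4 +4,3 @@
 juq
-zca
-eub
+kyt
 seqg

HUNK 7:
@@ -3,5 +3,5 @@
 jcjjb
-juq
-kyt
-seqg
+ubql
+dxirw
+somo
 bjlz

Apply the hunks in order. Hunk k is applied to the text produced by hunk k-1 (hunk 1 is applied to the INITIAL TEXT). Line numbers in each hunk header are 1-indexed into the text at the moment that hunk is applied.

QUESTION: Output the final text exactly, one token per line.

Answer: wyjf
auj
jcjjb
ubql
dxirw
somo
bjlz
htpb
dtt
ptxmv
smp
hbjaw
sfc

Derivation:
Hunk 1: at line 3 remove [hzvyc] add [iqcgd,upoep] -> 11 lines: wyjf wrec rxn jgx iqcgd upoep mumvu ptxmv smp hbjaw sfc
Hunk 2: at line 1 remove [wrec,rxn] add [auj,jcjjb,juq] -> 12 lines: wyjf auj jcjjb juq jgx iqcgd upoep mumvu ptxmv smp hbjaw sfc
Hunk 3: at line 4 remove [jgx,iqcgd] add [zca] -> 11 lines: wyjf auj jcjjb juq zca upoep mumvu ptxmv smp hbjaw sfc
Hunk 4: at line 4 remove [upoep,mumvu] add [eub,dfo,dtt] -> 12 lines: wyjf auj jcjjb juq zca eub dfo dtt ptxmv smp hbjaw sfc
Hunk 5: at line 6 remove [dfo] add [seqg,bjlz,htpb] -> 14 lines: wyjf auj jcjjb juq zca eub seqg bjlz htpb dtt ptxmv smp hbjaw sfc
Hunk 6: at line 4 remove [zca,eub] add [kyt] -> 13 lines: wyjf auj jcjjb juq kyt seqg bjlz htpb dtt ptxmv smp hbjaw sfc
Hunk 7: at line 3 remove [juq,kyt,seqg] add [ubql,dxirw,somo] -> 13 lines: wyjf auj jcjjb ubql dxirw somo bjlz htpb dtt ptxmv smp hbjaw sfc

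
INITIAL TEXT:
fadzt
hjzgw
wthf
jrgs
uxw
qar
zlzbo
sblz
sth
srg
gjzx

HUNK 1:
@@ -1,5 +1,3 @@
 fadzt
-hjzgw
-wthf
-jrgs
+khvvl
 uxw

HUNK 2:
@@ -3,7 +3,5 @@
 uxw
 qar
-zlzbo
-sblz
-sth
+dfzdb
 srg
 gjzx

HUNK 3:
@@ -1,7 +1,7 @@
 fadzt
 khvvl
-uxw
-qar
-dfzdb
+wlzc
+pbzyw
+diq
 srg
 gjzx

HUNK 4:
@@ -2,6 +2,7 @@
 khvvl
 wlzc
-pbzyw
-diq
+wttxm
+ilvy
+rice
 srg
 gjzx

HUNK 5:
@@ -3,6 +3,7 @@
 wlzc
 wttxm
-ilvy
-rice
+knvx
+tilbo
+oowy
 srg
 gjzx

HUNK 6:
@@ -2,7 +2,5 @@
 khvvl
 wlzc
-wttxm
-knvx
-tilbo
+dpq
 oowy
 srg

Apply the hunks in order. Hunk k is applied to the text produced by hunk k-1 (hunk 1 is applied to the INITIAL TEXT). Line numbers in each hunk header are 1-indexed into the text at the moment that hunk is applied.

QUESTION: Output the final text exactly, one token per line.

Answer: fadzt
khvvl
wlzc
dpq
oowy
srg
gjzx

Derivation:
Hunk 1: at line 1 remove [hjzgw,wthf,jrgs] add [khvvl] -> 9 lines: fadzt khvvl uxw qar zlzbo sblz sth srg gjzx
Hunk 2: at line 3 remove [zlzbo,sblz,sth] add [dfzdb] -> 7 lines: fadzt khvvl uxw qar dfzdb srg gjzx
Hunk 3: at line 1 remove [uxw,qar,dfzdb] add [wlzc,pbzyw,diq] -> 7 lines: fadzt khvvl wlzc pbzyw diq srg gjzx
Hunk 4: at line 2 remove [pbzyw,diq] add [wttxm,ilvy,rice] -> 8 lines: fadzt khvvl wlzc wttxm ilvy rice srg gjzx
Hunk 5: at line 3 remove [ilvy,rice] add [knvx,tilbo,oowy] -> 9 lines: fadzt khvvl wlzc wttxm knvx tilbo oowy srg gjzx
Hunk 6: at line 2 remove [wttxm,knvx,tilbo] add [dpq] -> 7 lines: fadzt khvvl wlzc dpq oowy srg gjzx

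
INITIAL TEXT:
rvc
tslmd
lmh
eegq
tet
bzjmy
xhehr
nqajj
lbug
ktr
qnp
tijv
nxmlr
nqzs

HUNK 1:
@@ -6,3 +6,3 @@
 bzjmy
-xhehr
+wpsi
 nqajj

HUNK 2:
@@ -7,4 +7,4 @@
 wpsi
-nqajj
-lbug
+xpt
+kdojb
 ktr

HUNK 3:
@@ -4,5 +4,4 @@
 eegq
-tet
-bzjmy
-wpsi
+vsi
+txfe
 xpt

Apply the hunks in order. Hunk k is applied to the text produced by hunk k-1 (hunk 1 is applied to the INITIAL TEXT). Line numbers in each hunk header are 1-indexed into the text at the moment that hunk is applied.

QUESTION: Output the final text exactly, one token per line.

Answer: rvc
tslmd
lmh
eegq
vsi
txfe
xpt
kdojb
ktr
qnp
tijv
nxmlr
nqzs

Derivation:
Hunk 1: at line 6 remove [xhehr] add [wpsi] -> 14 lines: rvc tslmd lmh eegq tet bzjmy wpsi nqajj lbug ktr qnp tijv nxmlr nqzs
Hunk 2: at line 7 remove [nqajj,lbug] add [xpt,kdojb] -> 14 lines: rvc tslmd lmh eegq tet bzjmy wpsi xpt kdojb ktr qnp tijv nxmlr nqzs
Hunk 3: at line 4 remove [tet,bzjmy,wpsi] add [vsi,txfe] -> 13 lines: rvc tslmd lmh eegq vsi txfe xpt kdojb ktr qnp tijv nxmlr nqzs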